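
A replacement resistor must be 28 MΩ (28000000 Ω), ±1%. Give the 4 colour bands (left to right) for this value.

red, grey, blue, brown

28000000 Ω = 28 × 10^6.
2 → red
8 → grey
Multiplier 10^6 → blue.
±1% tolerance → brown.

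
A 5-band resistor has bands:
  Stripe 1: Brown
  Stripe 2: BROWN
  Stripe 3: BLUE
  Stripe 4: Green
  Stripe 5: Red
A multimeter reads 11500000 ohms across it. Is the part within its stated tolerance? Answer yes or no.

yes

Brown → 1 (first significant figure)
Brown → 1 (second significant figure)
Blue → 6 (third significant figure)
Green → ×10^5 multiplier
Red → ±2% tolerance
116 × 100000 = 11600000 Ω
Allowed range: 11368000 Ω to 11832000 Ω.
11500000 ohms lies inside that range.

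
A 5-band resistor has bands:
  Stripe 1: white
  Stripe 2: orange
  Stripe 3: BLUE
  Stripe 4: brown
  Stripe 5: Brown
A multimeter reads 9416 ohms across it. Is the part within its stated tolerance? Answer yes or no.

White → 9 (first significant figure)
Orange → 3 (second significant figure)
Blue → 6 (third significant figure)
Brown → ×10 multiplier
Brown → ±1% tolerance
936 × 10 = 9360 Ω
Allowed range: 9266.4 Ω to 9453.6 Ω.
9416 ohms lies inside that range.

yes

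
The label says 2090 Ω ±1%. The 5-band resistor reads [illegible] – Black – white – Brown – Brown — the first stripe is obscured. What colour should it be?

red

2090 Ω = 209 × 10^1.
The first band gives digit 2 of the significand, and 2 is red.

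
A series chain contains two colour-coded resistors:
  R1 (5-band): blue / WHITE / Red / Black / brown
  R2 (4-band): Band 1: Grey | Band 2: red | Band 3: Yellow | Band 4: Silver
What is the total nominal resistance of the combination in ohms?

820692 Ω

R1: blue, white, red → 692; black ×1 → 692 Ω.
R2: grey, red → 82; yellow ×10^4 → 820000 Ω.
Series: 692 + 820000 = 820692 Ω.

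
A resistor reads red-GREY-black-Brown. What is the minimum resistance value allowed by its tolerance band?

27.72 Ω

Red → 2 (first significant figure)
Grey → 8 (second significant figure)
Black → ×1 multiplier
Brown → ±1% tolerance
28 × 1 = 28 Ω
Minimum = 28 × (1 − 1/100) = 27.72 Ω.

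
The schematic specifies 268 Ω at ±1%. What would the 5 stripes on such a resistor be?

268 Ω = 268 × 10^0.
2 → red
6 → blue
8 → grey
Multiplier 10^0 → black.
±1% tolerance → brown.

red, blue, grey, black, brown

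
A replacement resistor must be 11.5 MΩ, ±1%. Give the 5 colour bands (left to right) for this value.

brown, brown, green, green, brown

11500000 Ω = 115 × 10^5.
1 → brown
1 → brown
5 → green
Multiplier 10^5 → green.
±1% tolerance → brown.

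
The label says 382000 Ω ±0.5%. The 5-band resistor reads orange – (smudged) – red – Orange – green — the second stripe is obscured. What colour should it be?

grey

382000 Ω = 382 × 10^3.
The second band gives digit 8 of the significand, and 8 is grey.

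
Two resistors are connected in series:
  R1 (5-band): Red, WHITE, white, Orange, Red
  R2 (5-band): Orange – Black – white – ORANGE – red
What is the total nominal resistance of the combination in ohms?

R1: red, white, white → 299; orange ×10^3 → 299000 Ω.
R2: orange, black, white → 309; orange ×10^3 → 309000 Ω.
Series: 299000 + 309000 = 608000 Ω.

608000 Ω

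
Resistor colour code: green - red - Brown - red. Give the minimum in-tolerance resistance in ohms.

509.6 Ω

Green → 5 (first significant figure)
Red → 2 (second significant figure)
Brown → ×10 multiplier
Red → ±2% tolerance
52 × 10 = 520 Ω
Minimum = 520 × (1 − 2/100) = 509.6 Ω.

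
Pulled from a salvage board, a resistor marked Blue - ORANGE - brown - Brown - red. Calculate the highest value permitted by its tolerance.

6436.2 Ω

Blue → 6 (first significant figure)
Orange → 3 (second significant figure)
Brown → 1 (third significant figure)
Brown → ×10 multiplier
Red → ±2% tolerance
631 × 10 = 6310 Ω
Highest = 6310 × (1 + 2/100) = 6436.2 Ω.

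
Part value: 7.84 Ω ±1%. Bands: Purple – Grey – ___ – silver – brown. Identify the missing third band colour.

yellow

7.84 Ω = 784 × 10^-2.
The third band gives digit 4 of the significand, and 4 is yellow.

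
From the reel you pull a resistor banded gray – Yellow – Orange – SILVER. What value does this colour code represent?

84000 Ω

Grey → 8 (first significant figure)
Yellow → 4 (second significant figure)
Orange → ×10^3 multiplier
84 × 1000 = 84000 Ω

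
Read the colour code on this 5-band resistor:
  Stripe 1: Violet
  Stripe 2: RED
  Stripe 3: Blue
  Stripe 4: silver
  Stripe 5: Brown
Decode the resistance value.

7.26 Ω

Violet → 7 (first significant figure)
Red → 2 (second significant figure)
Blue → 6 (third significant figure)
Silver → ×0.01 multiplier
726 × 0.01 = 7.26 Ω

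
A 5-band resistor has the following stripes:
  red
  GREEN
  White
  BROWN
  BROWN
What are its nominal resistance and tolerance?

2590 Ω ±1%

Red → 2 (first significant figure)
Green → 5 (second significant figure)
White → 9 (third significant figure)
Brown → ×10 multiplier
Brown → ±1% tolerance
259 × 10 = 2590 Ω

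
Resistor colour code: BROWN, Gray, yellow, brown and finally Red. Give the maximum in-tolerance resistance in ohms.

Brown → 1 (first significant figure)
Grey → 8 (second significant figure)
Yellow → 4 (third significant figure)
Brown → ×10 multiplier
Red → ±2% tolerance
184 × 10 = 1840 Ω
Maximum = 1840 × (1 + 2/100) = 1876.8 Ω.

1876.8 Ω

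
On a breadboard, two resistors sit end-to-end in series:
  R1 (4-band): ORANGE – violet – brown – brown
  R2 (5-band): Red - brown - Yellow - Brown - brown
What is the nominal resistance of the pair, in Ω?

R1: orange, violet → 37; brown ×10 → 370 Ω.
R2: red, brown, yellow → 214; brown ×10 → 2140 Ω.
Series: 370 + 2140 = 2510 Ω.

2510 Ω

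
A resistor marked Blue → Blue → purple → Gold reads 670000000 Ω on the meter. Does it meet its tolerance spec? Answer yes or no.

yes

Blue → 6 (first significant figure)
Blue → 6 (second significant figure)
Violet → ×10^7 multiplier
Gold → ±5% tolerance
66 × 10000000 = 660000000 Ω
Allowed range: 627000000 Ω to 693000000 Ω.
670000000 Ω lies inside that range.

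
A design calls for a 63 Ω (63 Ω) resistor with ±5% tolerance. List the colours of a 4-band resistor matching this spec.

63 Ω = 63 × 10^0.
6 → blue
3 → orange
Multiplier 10^0 → black.
±5% tolerance → gold.

blue, orange, black, gold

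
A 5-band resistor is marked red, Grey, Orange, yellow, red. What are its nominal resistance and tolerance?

Red → 2 (first significant figure)
Grey → 8 (second significant figure)
Orange → 3 (third significant figure)
Yellow → ×10^4 multiplier
Red → ±2% tolerance
283 × 10000 = 2830000 Ω

2830000 Ω ±2%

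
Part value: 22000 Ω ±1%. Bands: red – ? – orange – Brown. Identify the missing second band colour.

22000 Ω = 22 × 10^3.
The second band gives digit 2 of the significand, and 2 is red.

red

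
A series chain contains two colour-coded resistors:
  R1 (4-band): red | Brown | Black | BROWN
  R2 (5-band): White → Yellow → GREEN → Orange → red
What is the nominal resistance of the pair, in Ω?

R1: red, brown → 21; black ×1 → 21 Ω.
R2: white, yellow, green → 945; orange ×10^3 → 945000 Ω.
Series: 21 + 945000 = 945021 Ω.

945021 Ω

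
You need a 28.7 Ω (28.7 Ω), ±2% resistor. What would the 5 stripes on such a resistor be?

red, grey, violet, gold, red

28.7 Ω = 287 × 10^-1.
2 → red
8 → grey
7 → violet
Multiplier 10^-1 → gold.
±2% tolerance → red.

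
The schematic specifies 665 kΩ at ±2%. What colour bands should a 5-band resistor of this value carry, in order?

665000 Ω = 665 × 10^3.
6 → blue
6 → blue
5 → green
Multiplier 10^3 → orange.
±2% tolerance → red.

blue, blue, green, orange, red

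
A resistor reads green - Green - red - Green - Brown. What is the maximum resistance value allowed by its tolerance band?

Green → 5 (first significant figure)
Green → 5 (second significant figure)
Red → 2 (third significant figure)
Green → ×10^5 multiplier
Brown → ±1% tolerance
552 × 100000 = 55200000 Ω
Maximum = 55200000 × (1 + 1/100) = 55752000 Ω.

55752000 Ω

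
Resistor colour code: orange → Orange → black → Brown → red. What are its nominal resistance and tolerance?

Orange → 3 (first significant figure)
Orange → 3 (second significant figure)
Black → 0 (third significant figure)
Brown → ×10 multiplier
Red → ±2% tolerance
330 × 10 = 3300 Ω

3300 Ω ±2%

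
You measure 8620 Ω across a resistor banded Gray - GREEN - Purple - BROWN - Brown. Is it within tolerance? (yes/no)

Grey → 8 (first significant figure)
Green → 5 (second significant figure)
Violet → 7 (third significant figure)
Brown → ×10 multiplier
Brown → ±1% tolerance
857 × 10 = 8570 Ω
Allowed range: 8484.3 Ω to 8655.7 Ω.
8620 Ω lies inside that range.

yes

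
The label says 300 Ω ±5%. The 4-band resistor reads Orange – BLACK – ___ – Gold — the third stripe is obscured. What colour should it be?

brown

300 Ω = 30 × 10^1.
The third band is the multiplier, 10^1, which is brown.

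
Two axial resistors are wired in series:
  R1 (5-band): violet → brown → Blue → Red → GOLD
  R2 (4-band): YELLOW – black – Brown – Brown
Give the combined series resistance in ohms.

72000 Ω

R1: violet, brown, blue → 716; red ×10^2 → 71600 Ω.
R2: yellow, black → 40; brown ×10 → 400 Ω.
Series: 71600 + 400 = 72000 Ω.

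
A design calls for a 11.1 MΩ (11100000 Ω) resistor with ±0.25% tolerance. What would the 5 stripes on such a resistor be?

11100000 Ω = 111 × 10^5.
1 → brown
1 → brown
1 → brown
Multiplier 10^5 → green.
±0.25% tolerance → blue.

brown, brown, brown, green, blue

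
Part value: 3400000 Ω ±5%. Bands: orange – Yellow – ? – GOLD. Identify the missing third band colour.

green

3400000 Ω = 34 × 10^5.
The third band is the multiplier, 10^5, which is green.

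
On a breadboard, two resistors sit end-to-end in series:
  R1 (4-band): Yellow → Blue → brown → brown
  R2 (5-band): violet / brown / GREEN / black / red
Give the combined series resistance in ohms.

1175 Ω

R1: yellow, blue → 46; brown ×10 → 460 Ω.
R2: violet, brown, green → 715; black ×1 → 715 Ω.
Series: 460 + 715 = 1175 Ω.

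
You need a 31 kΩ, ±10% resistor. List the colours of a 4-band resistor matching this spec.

31000 Ω = 31 × 10^3.
3 → orange
1 → brown
Multiplier 10^3 → orange.
±10% tolerance → silver.

orange, brown, orange, silver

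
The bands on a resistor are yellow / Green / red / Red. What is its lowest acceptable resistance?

4410 Ω

Yellow → 4 (first significant figure)
Green → 5 (second significant figure)
Red → ×10^2 multiplier
Red → ±2% tolerance
45 × 100 = 4500 Ω
Lowest = 4500 × (1 − 2/100) = 4410 Ω.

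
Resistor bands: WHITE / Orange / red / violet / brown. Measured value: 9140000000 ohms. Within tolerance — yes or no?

no

White → 9 (first significant figure)
Orange → 3 (second significant figure)
Red → 2 (third significant figure)
Violet → ×10^7 multiplier
Brown → ±1% tolerance
932 × 10000000 = 9320000000 Ω
Allowed range: 9226800000 Ω to 9413200000 Ω.
9140000000 ohms lies outside that range.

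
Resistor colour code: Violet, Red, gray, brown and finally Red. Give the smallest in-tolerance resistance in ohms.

7134.4 Ω

Violet → 7 (first significant figure)
Red → 2 (second significant figure)
Grey → 8 (third significant figure)
Brown → ×10 multiplier
Red → ±2% tolerance
728 × 10 = 7280 Ω
Smallest = 7280 × (1 − 2/100) = 7134.4 Ω.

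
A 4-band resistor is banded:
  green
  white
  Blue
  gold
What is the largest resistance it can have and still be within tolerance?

Green → 5 (first significant figure)
White → 9 (second significant figure)
Blue → ×10^6 multiplier
Gold → ±5% tolerance
59 × 1000000 = 59000000 Ω
Largest = 59000000 × (1 + 5/100) = 61950000 Ω.

61950000 Ω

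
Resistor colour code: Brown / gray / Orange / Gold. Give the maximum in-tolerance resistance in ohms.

Brown → 1 (first significant figure)
Grey → 8 (second significant figure)
Orange → ×10^3 multiplier
Gold → ±5% tolerance
18 × 1000 = 18000 Ω
Maximum = 18000 × (1 + 5/100) = 18900 Ω.

18900 Ω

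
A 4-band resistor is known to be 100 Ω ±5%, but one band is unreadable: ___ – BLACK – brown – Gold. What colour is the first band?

brown

100 Ω = 10 × 10^1.
The first band gives digit 1 of the significand, and 1 is brown.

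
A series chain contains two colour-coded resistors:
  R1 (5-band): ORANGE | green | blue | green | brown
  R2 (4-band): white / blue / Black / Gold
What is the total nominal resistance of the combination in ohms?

35600096 Ω

R1: orange, green, blue → 356; green ×10^5 → 35600000 Ω.
R2: white, blue → 96; black ×1 → 96 Ω.
Series: 35600000 + 96 = 35600096 Ω.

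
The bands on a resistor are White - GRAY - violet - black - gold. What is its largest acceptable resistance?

White → 9 (first significant figure)
Grey → 8 (second significant figure)
Violet → 7 (third significant figure)
Black → ×1 multiplier
Gold → ±5% tolerance
987 × 1 = 987 Ω
Largest = 987 × (1 + 5/100) = 1036.35 Ω.

1036.35 Ω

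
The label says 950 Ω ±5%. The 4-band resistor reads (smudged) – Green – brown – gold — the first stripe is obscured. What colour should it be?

white

950 Ω = 95 × 10^1.
The first band gives digit 9 of the significand, and 9 is white.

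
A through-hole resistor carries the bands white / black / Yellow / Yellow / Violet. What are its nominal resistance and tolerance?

White → 9 (first significant figure)
Black → 0 (second significant figure)
Yellow → 4 (third significant figure)
Yellow → ×10^4 multiplier
Violet → ±0.1% tolerance
904 × 10000 = 9040000 Ω

9040000 Ω ±0.1%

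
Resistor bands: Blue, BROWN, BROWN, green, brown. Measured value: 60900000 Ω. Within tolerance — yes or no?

yes

Blue → 6 (first significant figure)
Brown → 1 (second significant figure)
Brown → 1 (third significant figure)
Green → ×10^5 multiplier
Brown → ±1% tolerance
611 × 100000 = 61100000 Ω
Allowed range: 60489000 Ω to 61711000 Ω.
60900000 Ω lies inside that range.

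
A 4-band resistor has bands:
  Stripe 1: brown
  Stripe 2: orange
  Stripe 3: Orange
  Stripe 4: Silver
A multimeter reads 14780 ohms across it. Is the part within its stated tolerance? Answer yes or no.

Brown → 1 (first significant figure)
Orange → 3 (second significant figure)
Orange → ×10^3 multiplier
Silver → ±10% tolerance
13 × 1000 = 13000 Ω
Allowed range: 11700 Ω to 14300 Ω.
14780 ohms lies outside that range.

no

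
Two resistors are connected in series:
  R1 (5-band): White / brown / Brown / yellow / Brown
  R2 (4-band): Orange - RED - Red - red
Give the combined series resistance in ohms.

R1: white, brown, brown → 911; yellow ×10^4 → 9110000 Ω.
R2: orange, red → 32; red ×10^2 → 3200 Ω.
Series: 9110000 + 3200 = 9113200 Ω.

9113200 Ω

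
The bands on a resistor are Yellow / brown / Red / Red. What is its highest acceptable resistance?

Yellow → 4 (first significant figure)
Brown → 1 (second significant figure)
Red → ×10^2 multiplier
Red → ±2% tolerance
41 × 100 = 4100 Ω
Highest = 4100 × (1 + 2/100) = 4182 Ω.

4182 Ω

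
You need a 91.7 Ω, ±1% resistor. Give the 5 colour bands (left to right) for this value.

91.7 Ω = 917 × 10^-1.
9 → white
1 → brown
7 → violet
Multiplier 10^-1 → gold.
±1% tolerance → brown.

white, brown, violet, gold, brown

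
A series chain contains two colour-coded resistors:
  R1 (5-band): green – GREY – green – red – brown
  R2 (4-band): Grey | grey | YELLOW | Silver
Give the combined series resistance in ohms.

938500 Ω

R1: green, grey, green → 585; red ×10^2 → 58500 Ω.
R2: grey, grey → 88; yellow ×10^4 → 880000 Ω.
Series: 58500 + 880000 = 938500 Ω.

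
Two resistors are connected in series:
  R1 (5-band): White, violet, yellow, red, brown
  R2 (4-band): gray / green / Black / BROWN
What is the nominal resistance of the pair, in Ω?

R1: white, violet, yellow → 974; red ×10^2 → 97400 Ω.
R2: grey, green → 85; black ×1 → 85 Ω.
Series: 97400 + 85 = 97485 Ω.

97485 Ω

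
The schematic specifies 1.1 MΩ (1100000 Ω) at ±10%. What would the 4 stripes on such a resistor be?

1100000 Ω = 11 × 10^5.
1 → brown
1 → brown
Multiplier 10^5 → green.
±10% tolerance → silver.

brown, brown, green, silver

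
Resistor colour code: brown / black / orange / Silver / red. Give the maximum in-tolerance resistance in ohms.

1.0506 Ω

Brown → 1 (first significant figure)
Black → 0 (second significant figure)
Orange → 3 (third significant figure)
Silver → ×0.01 multiplier
Red → ±2% tolerance
103 × 0.01 = 1.03 Ω
Maximum = 1.03 × (1 + 2/100) = 1.0506 Ω.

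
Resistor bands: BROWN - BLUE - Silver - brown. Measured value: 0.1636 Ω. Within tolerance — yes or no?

no

Brown → 1 (first significant figure)
Blue → 6 (second significant figure)
Silver → ×0.01 multiplier
Brown → ±1% tolerance
16 × 0.01 = 0.16 Ω
Allowed range: 0.1584 Ω to 0.1616 Ω.
0.1636 Ω lies outside that range.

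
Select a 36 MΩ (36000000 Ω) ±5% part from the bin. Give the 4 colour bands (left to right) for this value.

36000000 Ω = 36 × 10^6.
3 → orange
6 → blue
Multiplier 10^6 → blue.
±5% tolerance → gold.

orange, blue, blue, gold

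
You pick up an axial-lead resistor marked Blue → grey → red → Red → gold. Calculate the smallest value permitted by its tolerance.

Blue → 6 (first significant figure)
Grey → 8 (second significant figure)
Red → 2 (third significant figure)
Red → ×10^2 multiplier
Gold → ±5% tolerance
682 × 100 = 68200 Ω
Smallest = 68200 × (1 − 5/100) = 64790 Ω.

64790 Ω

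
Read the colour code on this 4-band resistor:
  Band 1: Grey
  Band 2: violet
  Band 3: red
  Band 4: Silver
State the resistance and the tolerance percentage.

Grey → 8 (first significant figure)
Violet → 7 (second significant figure)
Red → ×10^2 multiplier
Silver → ±10% tolerance
87 × 100 = 8700 Ω

8700 Ω ±10%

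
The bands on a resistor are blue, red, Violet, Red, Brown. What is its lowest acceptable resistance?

62073 Ω

Blue → 6 (first significant figure)
Red → 2 (second significant figure)
Violet → 7 (third significant figure)
Red → ×10^2 multiplier
Brown → ±1% tolerance
627 × 100 = 62700 Ω
Lowest = 62700 × (1 − 1/100) = 62073 Ω.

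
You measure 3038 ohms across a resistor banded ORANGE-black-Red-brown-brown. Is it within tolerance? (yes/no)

Orange → 3 (first significant figure)
Black → 0 (second significant figure)
Red → 2 (third significant figure)
Brown → ×10 multiplier
Brown → ±1% tolerance
302 × 10 = 3020 Ω
Allowed range: 2989.8 Ω to 3050.2 Ω.
3038 ohms lies inside that range.

yes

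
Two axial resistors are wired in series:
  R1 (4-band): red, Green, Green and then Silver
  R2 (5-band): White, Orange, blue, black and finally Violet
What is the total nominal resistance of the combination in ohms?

R1: red, green → 25; green ×10^5 → 2500000 Ω.
R2: white, orange, blue → 936; black ×1 → 936 Ω.
Series: 2500000 + 936 = 2500936 Ω.

2500936 Ω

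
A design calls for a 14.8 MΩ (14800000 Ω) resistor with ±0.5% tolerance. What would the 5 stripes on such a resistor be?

brown, yellow, grey, green, green

14800000 Ω = 148 × 10^5.
1 → brown
4 → yellow
8 → grey
Multiplier 10^5 → green.
±0.5% tolerance → green.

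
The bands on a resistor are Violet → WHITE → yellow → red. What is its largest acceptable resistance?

Violet → 7 (first significant figure)
White → 9 (second significant figure)
Yellow → ×10^4 multiplier
Red → ±2% tolerance
79 × 10000 = 790000 Ω
Largest = 790000 × (1 + 2/100) = 805800 Ω.

805800 Ω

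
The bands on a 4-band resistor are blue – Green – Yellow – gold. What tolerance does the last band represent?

±5%

The last band, gold, is the tolerance band.
Gold corresponds to ±5%.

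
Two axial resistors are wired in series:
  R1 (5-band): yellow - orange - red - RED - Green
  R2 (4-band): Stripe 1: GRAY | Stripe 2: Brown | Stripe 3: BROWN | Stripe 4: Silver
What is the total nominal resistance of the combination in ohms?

R1: yellow, orange, red → 432; red ×10^2 → 43200 Ω.
R2: grey, brown → 81; brown ×10 → 810 Ω.
Series: 43200 + 810 = 44010 Ω.

44010 Ω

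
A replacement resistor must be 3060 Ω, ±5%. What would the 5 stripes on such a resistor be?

orange, black, blue, brown, gold

3060 Ω = 306 × 10^1.
3 → orange
0 → black
6 → blue
Multiplier 10^1 → brown.
±5% tolerance → gold.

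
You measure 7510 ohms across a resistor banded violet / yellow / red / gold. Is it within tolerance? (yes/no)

Violet → 7 (first significant figure)
Yellow → 4 (second significant figure)
Red → ×10^2 multiplier
Gold → ±5% tolerance
74 × 100 = 7400 Ω
Allowed range: 7030 Ω to 7770 Ω.
7510 ohms lies inside that range.

yes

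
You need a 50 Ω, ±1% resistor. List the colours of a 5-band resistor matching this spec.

green, black, black, gold, brown

50 Ω = 500 × 10^-1.
5 → green
0 → black
0 → black
Multiplier 10^-1 → gold.
±1% tolerance → brown.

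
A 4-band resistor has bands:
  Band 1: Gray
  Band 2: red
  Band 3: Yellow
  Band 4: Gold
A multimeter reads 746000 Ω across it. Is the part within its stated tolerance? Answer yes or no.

no

Grey → 8 (first significant figure)
Red → 2 (second significant figure)
Yellow → ×10^4 multiplier
Gold → ±5% tolerance
82 × 10000 = 820000 Ω
Allowed range: 779000 Ω to 861000 Ω.
746000 Ω lies outside that range.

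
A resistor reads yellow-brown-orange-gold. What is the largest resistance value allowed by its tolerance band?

43050 Ω

Yellow → 4 (first significant figure)
Brown → 1 (second significant figure)
Orange → ×10^3 multiplier
Gold → ±5% tolerance
41 × 1000 = 41000 Ω
Largest = 41000 × (1 + 5/100) = 43050 Ω.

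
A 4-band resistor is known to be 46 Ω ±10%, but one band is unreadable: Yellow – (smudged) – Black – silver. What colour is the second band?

46 Ω = 46 × 10^0.
The second band gives digit 6 of the significand, and 6 is blue.

blue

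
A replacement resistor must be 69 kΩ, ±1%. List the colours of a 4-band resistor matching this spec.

blue, white, orange, brown

69000 Ω = 69 × 10^3.
6 → blue
9 → white
Multiplier 10^3 → orange.
±1% tolerance → brown.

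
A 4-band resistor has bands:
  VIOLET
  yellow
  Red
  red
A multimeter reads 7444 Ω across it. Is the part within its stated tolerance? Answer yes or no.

yes

Violet → 7 (first significant figure)
Yellow → 4 (second significant figure)
Red → ×10^2 multiplier
Red → ±2% tolerance
74 × 100 = 7400 Ω
Allowed range: 7252 Ω to 7548 Ω.
7444 Ω lies inside that range.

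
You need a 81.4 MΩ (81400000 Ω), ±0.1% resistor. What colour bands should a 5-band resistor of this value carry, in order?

81400000 Ω = 814 × 10^5.
8 → grey
1 → brown
4 → yellow
Multiplier 10^5 → green.
±0.1% tolerance → violet.

grey, brown, yellow, green, violet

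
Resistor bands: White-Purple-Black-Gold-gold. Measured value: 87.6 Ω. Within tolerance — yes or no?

White → 9 (first significant figure)
Violet → 7 (second significant figure)
Black → 0 (third significant figure)
Gold → ×0.1 multiplier
Gold → ±5% tolerance
970 × 0.1 = 97 Ω
Allowed range: 92.15 Ω to 101.85 Ω.
87.6 Ω lies outside that range.

no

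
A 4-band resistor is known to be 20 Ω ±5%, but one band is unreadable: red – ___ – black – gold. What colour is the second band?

20 Ω = 20 × 10^0.
The second band gives digit 0 of the significand, and 0 is black.

black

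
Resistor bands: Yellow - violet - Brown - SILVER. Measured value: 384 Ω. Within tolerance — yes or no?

Yellow → 4 (first significant figure)
Violet → 7 (second significant figure)
Brown → ×10 multiplier
Silver → ±10% tolerance
47 × 10 = 470 Ω
Allowed range: 423 Ω to 517 Ω.
384 Ω lies outside that range.

no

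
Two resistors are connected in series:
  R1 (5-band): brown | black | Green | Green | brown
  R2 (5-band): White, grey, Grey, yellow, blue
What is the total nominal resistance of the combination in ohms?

20380000 Ω

R1: brown, black, green → 105; green ×10^5 → 10500000 Ω.
R2: white, grey, grey → 988; yellow ×10^4 → 9880000 Ω.
Series: 10500000 + 9880000 = 20380000 Ω.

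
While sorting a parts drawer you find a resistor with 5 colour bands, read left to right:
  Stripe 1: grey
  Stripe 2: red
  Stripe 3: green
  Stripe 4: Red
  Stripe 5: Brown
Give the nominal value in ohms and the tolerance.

Grey → 8 (first significant figure)
Red → 2 (second significant figure)
Green → 5 (third significant figure)
Red → ×10^2 multiplier
Brown → ±1% tolerance
825 × 100 = 82500 Ω

82500 Ω ±1%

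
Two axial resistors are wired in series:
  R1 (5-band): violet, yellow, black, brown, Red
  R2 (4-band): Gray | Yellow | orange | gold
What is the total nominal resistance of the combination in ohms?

91400 Ω

R1: violet, yellow, black → 740; brown ×10 → 7400 Ω.
R2: grey, yellow → 84; orange ×10^3 → 84000 Ω.
Series: 7400 + 84000 = 91400 Ω.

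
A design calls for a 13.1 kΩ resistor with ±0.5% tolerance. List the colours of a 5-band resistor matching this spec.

13100 Ω = 131 × 10^2.
1 → brown
3 → orange
1 → brown
Multiplier 10^2 → red.
±0.5% tolerance → green.

brown, orange, brown, red, green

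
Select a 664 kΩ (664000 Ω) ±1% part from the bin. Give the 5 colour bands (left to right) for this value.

664000 Ω = 664 × 10^3.
6 → blue
6 → blue
4 → yellow
Multiplier 10^3 → orange.
±1% tolerance → brown.

blue, blue, yellow, orange, brown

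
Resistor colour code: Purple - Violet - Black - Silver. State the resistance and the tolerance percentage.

Violet → 7 (first significant figure)
Violet → 7 (second significant figure)
Black → ×1 multiplier
Silver → ±10% tolerance
77 × 1 = 77 Ω

77 Ω ±10%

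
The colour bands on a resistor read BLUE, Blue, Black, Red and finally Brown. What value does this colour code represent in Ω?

Blue → 6 (first significant figure)
Blue → 6 (second significant figure)
Black → 0 (third significant figure)
Red → ×10^2 multiplier
660 × 100 = 66000 Ω

66000 Ω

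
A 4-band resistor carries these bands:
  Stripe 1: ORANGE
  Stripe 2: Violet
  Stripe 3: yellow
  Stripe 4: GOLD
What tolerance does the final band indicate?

±5%

The last band, gold, is the tolerance band.
Gold corresponds to ±5%.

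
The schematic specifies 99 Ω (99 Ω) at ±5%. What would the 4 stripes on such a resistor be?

99 Ω = 99 × 10^0.
9 → white
9 → white
Multiplier 10^0 → black.
±5% tolerance → gold.

white, white, black, gold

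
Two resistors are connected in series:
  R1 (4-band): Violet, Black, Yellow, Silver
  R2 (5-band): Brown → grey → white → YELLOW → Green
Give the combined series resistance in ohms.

R1: violet, black → 70; yellow ×10^4 → 700000 Ω.
R2: brown, grey, white → 189; yellow ×10^4 → 1890000 Ω.
Series: 700000 + 1890000 = 2590000 Ω.

2590000 Ω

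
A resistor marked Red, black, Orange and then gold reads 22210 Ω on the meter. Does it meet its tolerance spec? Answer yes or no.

no

Red → 2 (first significant figure)
Black → 0 (second significant figure)
Orange → ×10^3 multiplier
Gold → ±5% tolerance
20 × 1000 = 20000 Ω
Allowed range: 19000 Ω to 21000 Ω.
22210 Ω lies outside that range.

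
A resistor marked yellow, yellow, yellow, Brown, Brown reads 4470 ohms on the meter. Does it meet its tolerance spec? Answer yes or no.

Yellow → 4 (first significant figure)
Yellow → 4 (second significant figure)
Yellow → 4 (third significant figure)
Brown → ×10 multiplier
Brown → ±1% tolerance
444 × 10 = 4440 Ω
Allowed range: 4395.6 Ω to 4484.4 Ω.
4470 ohms lies inside that range.

yes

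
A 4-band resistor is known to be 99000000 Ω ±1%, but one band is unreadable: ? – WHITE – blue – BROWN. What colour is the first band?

white

99000000 Ω = 99 × 10^6.
The first band gives digit 9 of the significand, and 9 is white.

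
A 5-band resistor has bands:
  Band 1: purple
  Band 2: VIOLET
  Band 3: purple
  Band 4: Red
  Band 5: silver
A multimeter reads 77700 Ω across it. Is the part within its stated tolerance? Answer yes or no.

yes

Violet → 7 (first significant figure)
Violet → 7 (second significant figure)
Violet → 7 (third significant figure)
Red → ×10^2 multiplier
Silver → ±10% tolerance
777 × 100 = 77700 Ω
Allowed range: 69930 Ω to 85470 Ω.
77700 Ω lies inside that range.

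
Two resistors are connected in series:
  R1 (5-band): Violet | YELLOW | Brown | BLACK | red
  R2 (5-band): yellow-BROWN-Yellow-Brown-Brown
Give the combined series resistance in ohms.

4881 Ω

R1: violet, yellow, brown → 741; black ×1 → 741 Ω.
R2: yellow, brown, yellow → 414; brown ×10 → 4140 Ω.
Series: 741 + 4140 = 4881 Ω.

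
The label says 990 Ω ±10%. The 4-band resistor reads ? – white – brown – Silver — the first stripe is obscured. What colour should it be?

990 Ω = 99 × 10^1.
The first band gives digit 9 of the significand, and 9 is white.

white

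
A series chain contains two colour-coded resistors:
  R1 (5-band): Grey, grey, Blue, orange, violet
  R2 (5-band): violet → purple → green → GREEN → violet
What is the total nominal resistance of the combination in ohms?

78386000 Ω

R1: grey, grey, blue → 886; orange ×10^3 → 886000 Ω.
R2: violet, violet, green → 775; green ×10^5 → 77500000 Ω.
Series: 886000 + 77500000 = 78386000 Ω.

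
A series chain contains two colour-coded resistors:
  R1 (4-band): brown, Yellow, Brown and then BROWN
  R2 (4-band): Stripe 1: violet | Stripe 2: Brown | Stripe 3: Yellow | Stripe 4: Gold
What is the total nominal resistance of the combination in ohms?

R1: brown, yellow → 14; brown ×10 → 140 Ω.
R2: violet, brown → 71; yellow ×10^4 → 710000 Ω.
Series: 140 + 710000 = 710140 Ω.

710140 Ω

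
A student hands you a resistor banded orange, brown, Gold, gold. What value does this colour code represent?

3.1 Ω

Orange → 3 (first significant figure)
Brown → 1 (second significant figure)
Gold → ×0.1 multiplier
31 × 0.1 = 3.1 Ω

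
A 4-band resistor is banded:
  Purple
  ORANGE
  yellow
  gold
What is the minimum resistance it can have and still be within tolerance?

693500 Ω

Violet → 7 (first significant figure)
Orange → 3 (second significant figure)
Yellow → ×10^4 multiplier
Gold → ±5% tolerance
73 × 10000 = 730000 Ω
Minimum = 730000 × (1 − 5/100) = 693500 Ω.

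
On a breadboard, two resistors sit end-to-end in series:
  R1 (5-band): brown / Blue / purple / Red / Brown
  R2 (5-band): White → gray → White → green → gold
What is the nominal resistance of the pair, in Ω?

R1: brown, blue, violet → 167; red ×10^2 → 16700 Ω.
R2: white, grey, white → 989; green ×10^5 → 98900000 Ω.
Series: 16700 + 98900000 = 98916700 Ω.

98916700 Ω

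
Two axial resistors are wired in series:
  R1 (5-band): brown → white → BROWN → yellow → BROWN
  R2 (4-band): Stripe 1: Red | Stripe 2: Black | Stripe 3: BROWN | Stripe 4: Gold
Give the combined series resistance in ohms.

R1: brown, white, brown → 191; yellow ×10^4 → 1910000 Ω.
R2: red, black → 20; brown ×10 → 200 Ω.
Series: 1910000 + 200 = 1910200 Ω.

1910200 Ω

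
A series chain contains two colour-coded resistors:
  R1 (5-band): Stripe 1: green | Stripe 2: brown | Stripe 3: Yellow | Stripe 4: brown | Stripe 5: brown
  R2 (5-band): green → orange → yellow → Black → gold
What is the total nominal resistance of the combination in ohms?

5674 Ω

R1: green, brown, yellow → 514; brown ×10 → 5140 Ω.
R2: green, orange, yellow → 534; black ×1 → 534 Ω.
Series: 5140 + 534 = 5674 Ω.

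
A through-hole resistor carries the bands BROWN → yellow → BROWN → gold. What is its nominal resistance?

Brown → 1 (first significant figure)
Yellow → 4 (second significant figure)
Brown → ×10 multiplier
14 × 10 = 140 Ω

140 Ω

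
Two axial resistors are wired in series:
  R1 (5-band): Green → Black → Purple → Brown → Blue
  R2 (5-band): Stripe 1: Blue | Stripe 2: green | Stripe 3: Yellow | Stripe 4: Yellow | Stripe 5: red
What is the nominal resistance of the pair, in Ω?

R1: green, black, violet → 507; brown ×10 → 5070 Ω.
R2: blue, green, yellow → 654; yellow ×10^4 → 6540000 Ω.
Series: 5070 + 6540000 = 6545070 Ω.

6545070 Ω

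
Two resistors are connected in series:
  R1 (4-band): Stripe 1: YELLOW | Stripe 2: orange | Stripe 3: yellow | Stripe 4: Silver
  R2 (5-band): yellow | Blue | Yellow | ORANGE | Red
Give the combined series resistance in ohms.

894000 Ω

R1: yellow, orange → 43; yellow ×10^4 → 430000 Ω.
R2: yellow, blue, yellow → 464; orange ×10^3 → 464000 Ω.
Series: 430000 + 464000 = 894000 Ω.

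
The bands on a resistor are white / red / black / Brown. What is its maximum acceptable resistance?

White → 9 (first significant figure)
Red → 2 (second significant figure)
Black → ×1 multiplier
Brown → ±1% tolerance
92 × 1 = 92 Ω
Maximum = 92 × (1 + 1/100) = 92.92 Ω.

92.92 Ω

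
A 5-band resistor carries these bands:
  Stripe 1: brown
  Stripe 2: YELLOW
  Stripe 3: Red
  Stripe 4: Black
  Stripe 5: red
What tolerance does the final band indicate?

The last band, red, is the tolerance band.
Red corresponds to ±2%.

±2%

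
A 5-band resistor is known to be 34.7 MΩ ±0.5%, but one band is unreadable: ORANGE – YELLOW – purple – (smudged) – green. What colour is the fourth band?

34700000 Ω = 347 × 10^5.
The fourth band is the multiplier, 10^5, which is green.

green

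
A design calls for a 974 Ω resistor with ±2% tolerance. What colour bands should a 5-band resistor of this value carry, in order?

974 Ω = 974 × 10^0.
9 → white
7 → violet
4 → yellow
Multiplier 10^0 → black.
±2% tolerance → red.

white, violet, yellow, black, red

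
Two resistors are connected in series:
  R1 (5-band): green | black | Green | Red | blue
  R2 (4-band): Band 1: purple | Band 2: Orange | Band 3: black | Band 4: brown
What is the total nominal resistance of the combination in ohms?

R1: green, black, green → 505; red ×10^2 → 50500 Ω.
R2: violet, orange → 73; black ×1 → 73 Ω.
Series: 50500 + 73 = 50573 Ω.

50573 Ω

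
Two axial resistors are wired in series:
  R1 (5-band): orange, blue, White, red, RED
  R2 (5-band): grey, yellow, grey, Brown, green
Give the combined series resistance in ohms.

45380 Ω

R1: orange, blue, white → 369; red ×10^2 → 36900 Ω.
R2: grey, yellow, grey → 848; brown ×10 → 8480 Ω.
Series: 36900 + 8480 = 45380 Ω.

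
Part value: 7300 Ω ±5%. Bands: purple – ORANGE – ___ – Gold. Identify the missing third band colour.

7300 Ω = 73 × 10^2.
The third band is the multiplier, 10^2, which is red.

red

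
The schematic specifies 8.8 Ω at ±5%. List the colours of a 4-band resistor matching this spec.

8.8 Ω = 88 × 10^-1.
8 → grey
8 → grey
Multiplier 10^-1 → gold.
±5% tolerance → gold.

grey, grey, gold, gold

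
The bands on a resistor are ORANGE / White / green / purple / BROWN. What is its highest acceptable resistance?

3989500000 Ω

Orange → 3 (first significant figure)
White → 9 (second significant figure)
Green → 5 (third significant figure)
Violet → ×10^7 multiplier
Brown → ±1% tolerance
395 × 10000000 = 3950000000 Ω
Highest = 3950000000 × (1 + 1/100) = 3989500000 Ω.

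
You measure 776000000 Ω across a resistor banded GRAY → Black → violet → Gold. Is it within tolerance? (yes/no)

yes

Grey → 8 (first significant figure)
Black → 0 (second significant figure)
Violet → ×10^7 multiplier
Gold → ±5% tolerance
80 × 10000000 = 800000000 Ω
Allowed range: 760000000 Ω to 840000000 Ω.
776000000 Ω lies inside that range.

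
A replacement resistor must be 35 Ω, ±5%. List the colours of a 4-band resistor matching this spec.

35 Ω = 35 × 10^0.
3 → orange
5 → green
Multiplier 10^0 → black.
±5% tolerance → gold.

orange, green, black, gold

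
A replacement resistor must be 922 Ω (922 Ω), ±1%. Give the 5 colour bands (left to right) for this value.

white, red, red, black, brown

922 Ω = 922 × 10^0.
9 → white
2 → red
2 → red
Multiplier 10^0 → black.
±1% tolerance → brown.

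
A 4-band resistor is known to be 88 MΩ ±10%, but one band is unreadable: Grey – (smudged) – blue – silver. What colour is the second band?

88000000 Ω = 88 × 10^6.
The second band gives digit 8 of the significand, and 8 is grey.

grey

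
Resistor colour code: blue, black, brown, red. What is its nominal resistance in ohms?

600 Ω

Blue → 6 (first significant figure)
Black → 0 (second significant figure)
Brown → ×10 multiplier
60 × 10 = 600 Ω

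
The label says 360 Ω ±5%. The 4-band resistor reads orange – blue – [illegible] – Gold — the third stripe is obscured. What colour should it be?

brown

360 Ω = 36 × 10^1.
The third band is the multiplier, 10^1, which is brown.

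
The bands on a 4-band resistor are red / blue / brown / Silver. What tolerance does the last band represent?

±10%

The last band, silver, is the tolerance band.
Silver corresponds to ±10%.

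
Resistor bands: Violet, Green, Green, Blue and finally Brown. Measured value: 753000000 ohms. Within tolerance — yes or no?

Violet → 7 (first significant figure)
Green → 5 (second significant figure)
Green → 5 (third significant figure)
Blue → ×10^6 multiplier
Brown → ±1% tolerance
755 × 1000000 = 755000000 Ω
Allowed range: 747450000 Ω to 762550000 Ω.
753000000 ohms lies inside that range.

yes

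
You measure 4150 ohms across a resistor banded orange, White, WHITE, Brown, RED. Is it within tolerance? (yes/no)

Orange → 3 (first significant figure)
White → 9 (second significant figure)
White → 9 (third significant figure)
Brown → ×10 multiplier
Red → ±2% tolerance
399 × 10 = 3990 Ω
Allowed range: 3910.2 Ω to 4069.8 Ω.
4150 ohms lies outside that range.

no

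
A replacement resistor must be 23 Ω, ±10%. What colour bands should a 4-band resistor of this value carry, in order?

red, orange, black, silver

23 Ω = 23 × 10^0.
2 → red
3 → orange
Multiplier 10^0 → black.
±10% tolerance → silver.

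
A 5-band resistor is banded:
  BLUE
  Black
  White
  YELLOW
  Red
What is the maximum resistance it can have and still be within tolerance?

Blue → 6 (first significant figure)
Black → 0 (second significant figure)
White → 9 (third significant figure)
Yellow → ×10^4 multiplier
Red → ±2% tolerance
609 × 10000 = 6090000 Ω
Maximum = 6090000 × (1 + 2/100) = 6211800 Ω.

6211800 Ω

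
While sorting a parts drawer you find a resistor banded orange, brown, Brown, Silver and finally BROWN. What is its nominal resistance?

Orange → 3 (first significant figure)
Brown → 1 (second significant figure)
Brown → 1 (third significant figure)
Silver → ×0.01 multiplier
311 × 0.01 = 3.11 Ω

3.11 Ω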